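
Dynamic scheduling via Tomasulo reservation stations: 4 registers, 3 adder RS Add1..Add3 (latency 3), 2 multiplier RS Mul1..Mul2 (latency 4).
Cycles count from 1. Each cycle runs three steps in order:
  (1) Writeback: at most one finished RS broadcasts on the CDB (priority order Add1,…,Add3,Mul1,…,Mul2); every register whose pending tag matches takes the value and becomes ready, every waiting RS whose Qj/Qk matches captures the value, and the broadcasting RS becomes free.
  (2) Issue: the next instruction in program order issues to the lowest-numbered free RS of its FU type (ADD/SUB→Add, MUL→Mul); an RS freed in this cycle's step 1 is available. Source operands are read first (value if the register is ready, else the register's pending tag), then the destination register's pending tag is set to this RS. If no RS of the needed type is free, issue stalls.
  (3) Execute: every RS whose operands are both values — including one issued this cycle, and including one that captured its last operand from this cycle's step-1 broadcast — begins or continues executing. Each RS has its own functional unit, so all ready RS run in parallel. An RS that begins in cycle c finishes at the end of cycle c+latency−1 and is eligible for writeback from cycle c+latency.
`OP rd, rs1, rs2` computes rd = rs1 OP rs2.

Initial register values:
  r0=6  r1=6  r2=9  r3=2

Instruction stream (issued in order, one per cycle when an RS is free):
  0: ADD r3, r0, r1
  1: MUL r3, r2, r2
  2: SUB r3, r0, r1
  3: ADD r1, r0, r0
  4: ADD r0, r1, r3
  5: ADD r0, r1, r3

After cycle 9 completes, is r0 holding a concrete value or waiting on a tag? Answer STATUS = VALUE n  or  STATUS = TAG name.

c1: issue ADD r3<-Add1 | r0:6,r1:6,r2:9,r3:Add1
c2: issue MUL r3<-Mul1 | r0:6,r1:6,r2:9,r3:Mul1
c3: issue SUB r3<-Add2 | r0:6,r1:6,r2:9,r3:Add2
c4: CDB Add1=12; issue ADD r1<-Add1 | r0:6,r1:Add1,r2:9,r3:Add2
c5: issue ADD r0<-Add3 | r0:Add3,r1:Add1,r2:9,r3:Add2
c6: CDB Add2=0; issue ADD r0<-Add2 | r0:Add2,r1:Add1,r2:9,r3:0
c7: CDB Add1=12 | r0:Add2,r1:12,r2:9,r3:0
c8: CDB Mul1=81 | r0:Add2,r1:12,r2:9,r3:0
c9: - | r0:Add2,r1:12,r2:9,r3:0

STATUS = TAG Add2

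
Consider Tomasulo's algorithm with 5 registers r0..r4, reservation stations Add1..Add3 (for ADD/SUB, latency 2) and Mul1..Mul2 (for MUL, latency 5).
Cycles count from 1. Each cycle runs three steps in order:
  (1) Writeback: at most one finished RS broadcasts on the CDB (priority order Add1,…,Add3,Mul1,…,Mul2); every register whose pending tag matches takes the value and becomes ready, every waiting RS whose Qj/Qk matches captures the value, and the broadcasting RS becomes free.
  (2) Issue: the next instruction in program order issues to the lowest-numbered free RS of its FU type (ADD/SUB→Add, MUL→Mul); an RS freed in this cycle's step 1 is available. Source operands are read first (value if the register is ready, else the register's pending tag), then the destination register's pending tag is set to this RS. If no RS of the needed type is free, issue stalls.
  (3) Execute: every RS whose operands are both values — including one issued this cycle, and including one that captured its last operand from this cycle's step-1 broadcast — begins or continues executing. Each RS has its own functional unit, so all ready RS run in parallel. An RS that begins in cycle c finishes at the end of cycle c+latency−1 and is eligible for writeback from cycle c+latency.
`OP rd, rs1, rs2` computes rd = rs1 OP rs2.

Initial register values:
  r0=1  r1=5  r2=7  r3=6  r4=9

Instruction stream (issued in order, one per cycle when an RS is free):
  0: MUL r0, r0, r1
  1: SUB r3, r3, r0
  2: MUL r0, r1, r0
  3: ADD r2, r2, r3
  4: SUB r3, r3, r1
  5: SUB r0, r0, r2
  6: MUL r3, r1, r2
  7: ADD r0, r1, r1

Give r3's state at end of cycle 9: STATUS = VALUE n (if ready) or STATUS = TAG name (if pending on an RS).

STATUS = TAG Mul1

cycle 1: issue MUL r0<-Mul1 // r0:Mul1,r1:5,r2:7,r3:6,r4:9
cycle 2: issue SUB r3<-Add1 // r0:Mul1,r1:5,r2:7,r3:Add1,r4:9
cycle 3: issue MUL r0<-Mul2 // r0:Mul2,r1:5,r2:7,r3:Add1,r4:9
cycle 4: issue ADD r2<-Add2 // r0:Mul2,r1:5,r2:Add2,r3:Add1,r4:9
cycle 5: issue SUB r3<-Add3 // r0:Mul2,r1:5,r2:Add2,r3:Add3,r4:9
cycle 6: CDB Mul1=5; stall // r0:Mul2,r1:5,r2:Add2,r3:Add3,r4:9
cycle 7: stall // r0:Mul2,r1:5,r2:Add2,r3:Add3,r4:9
cycle 8: CDB Add1=1; issue SUB r0<-Add1 // r0:Add1,r1:5,r2:Add2,r3:Add3,r4:9
cycle 9: issue MUL r3<-Mul1 // r0:Add1,r1:5,r2:Add2,r3:Mul1,r4:9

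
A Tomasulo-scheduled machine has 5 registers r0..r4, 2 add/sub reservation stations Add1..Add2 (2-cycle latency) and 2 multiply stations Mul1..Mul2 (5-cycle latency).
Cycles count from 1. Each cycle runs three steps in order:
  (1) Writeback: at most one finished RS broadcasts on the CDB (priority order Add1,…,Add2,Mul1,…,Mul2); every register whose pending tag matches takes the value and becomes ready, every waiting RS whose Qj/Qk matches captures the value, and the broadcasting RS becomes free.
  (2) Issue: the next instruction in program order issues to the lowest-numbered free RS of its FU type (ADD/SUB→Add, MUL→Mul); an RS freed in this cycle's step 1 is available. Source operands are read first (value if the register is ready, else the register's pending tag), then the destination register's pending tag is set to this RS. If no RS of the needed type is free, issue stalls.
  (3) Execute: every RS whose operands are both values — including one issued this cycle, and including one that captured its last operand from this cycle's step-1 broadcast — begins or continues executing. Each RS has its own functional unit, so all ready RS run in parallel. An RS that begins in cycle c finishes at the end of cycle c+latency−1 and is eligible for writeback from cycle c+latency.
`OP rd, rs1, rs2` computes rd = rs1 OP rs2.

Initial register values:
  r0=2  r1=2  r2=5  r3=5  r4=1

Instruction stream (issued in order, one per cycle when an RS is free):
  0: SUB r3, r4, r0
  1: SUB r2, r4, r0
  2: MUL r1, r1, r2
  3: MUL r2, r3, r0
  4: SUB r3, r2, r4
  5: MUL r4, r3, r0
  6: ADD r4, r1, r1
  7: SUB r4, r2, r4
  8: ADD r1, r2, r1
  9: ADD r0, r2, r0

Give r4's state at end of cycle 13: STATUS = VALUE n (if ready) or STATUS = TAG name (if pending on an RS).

c1: issue SUB r3<-Add1 | r0:2,r1:2,r2:5,r3:Add1,r4:1
c2: issue SUB r2<-Add2 | r0:2,r1:2,r2:Add2,r3:Add1,r4:1
c3: CDB Add1=-1; issue MUL r1<-Mul1 | r0:2,r1:Mul1,r2:Add2,r3:-1,r4:1
c4: CDB Add2=-1; issue MUL r2<-Mul2 | r0:2,r1:Mul1,r2:Mul2,r3:-1,r4:1
c5: issue SUB r3<-Add1 | r0:2,r1:Mul1,r2:Mul2,r3:Add1,r4:1
c6: stall | r0:2,r1:Mul1,r2:Mul2,r3:Add1,r4:1
c7: stall | r0:2,r1:Mul1,r2:Mul2,r3:Add1,r4:1
c8: stall | r0:2,r1:Mul1,r2:Mul2,r3:Add1,r4:1
c9: CDB Mul1=-2; issue MUL r4<-Mul1 | r0:2,r1:-2,r2:Mul2,r3:Add1,r4:Mul1
c10: CDB Mul2=-2; issue ADD r4<-Add2 | r0:2,r1:-2,r2:-2,r3:Add1,r4:Add2
c11: stall | r0:2,r1:-2,r2:-2,r3:Add1,r4:Add2
c12: CDB Add1=-3; issue SUB r4<-Add1 | r0:2,r1:-2,r2:-2,r3:-3,r4:Add1
c13: CDB Add2=-4; issue ADD r1<-Add2 | r0:2,r1:Add2,r2:-2,r3:-3,r4:Add1

STATUS = TAG Add1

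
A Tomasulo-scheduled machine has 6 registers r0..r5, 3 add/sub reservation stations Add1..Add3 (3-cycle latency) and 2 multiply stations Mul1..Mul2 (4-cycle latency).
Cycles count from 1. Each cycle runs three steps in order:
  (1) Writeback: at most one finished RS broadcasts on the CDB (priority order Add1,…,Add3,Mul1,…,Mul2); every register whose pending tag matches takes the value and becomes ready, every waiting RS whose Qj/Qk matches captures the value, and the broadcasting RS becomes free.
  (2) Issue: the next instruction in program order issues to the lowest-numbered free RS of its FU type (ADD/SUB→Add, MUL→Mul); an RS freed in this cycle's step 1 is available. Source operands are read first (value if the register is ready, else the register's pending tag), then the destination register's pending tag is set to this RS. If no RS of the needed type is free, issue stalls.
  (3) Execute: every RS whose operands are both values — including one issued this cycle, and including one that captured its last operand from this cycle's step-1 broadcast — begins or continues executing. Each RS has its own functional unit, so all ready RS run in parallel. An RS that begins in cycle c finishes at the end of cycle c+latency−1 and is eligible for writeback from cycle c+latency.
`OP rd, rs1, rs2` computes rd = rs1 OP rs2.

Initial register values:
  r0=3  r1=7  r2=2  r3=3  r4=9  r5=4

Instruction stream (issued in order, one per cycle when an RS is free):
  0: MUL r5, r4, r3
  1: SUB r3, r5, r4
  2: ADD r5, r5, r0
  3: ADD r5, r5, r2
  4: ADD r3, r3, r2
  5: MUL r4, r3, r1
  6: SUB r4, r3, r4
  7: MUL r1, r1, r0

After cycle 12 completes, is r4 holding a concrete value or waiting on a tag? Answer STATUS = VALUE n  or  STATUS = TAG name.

STATUS = TAG Add2

cycle 1: issue MUL r5<-Mul1 // r0:3,r1:7,r2:2,r3:3,r4:9,r5:Mul1
cycle 2: issue SUB r3<-Add1 // r0:3,r1:7,r2:2,r3:Add1,r4:9,r5:Mul1
cycle 3: issue ADD r5<-Add2 // r0:3,r1:7,r2:2,r3:Add1,r4:9,r5:Add2
cycle 4: issue ADD r5<-Add3 // r0:3,r1:7,r2:2,r3:Add1,r4:9,r5:Add3
cycle 5: CDB Mul1=27; stall // r0:3,r1:7,r2:2,r3:Add1,r4:9,r5:Add3
cycle 6: stall // r0:3,r1:7,r2:2,r3:Add1,r4:9,r5:Add3
cycle 7: stall // r0:3,r1:7,r2:2,r3:Add1,r4:9,r5:Add3
cycle 8: CDB Add1=18; issue ADD r3<-Add1 // r0:3,r1:7,r2:2,r3:Add1,r4:9,r5:Add3
cycle 9: CDB Add2=30; issue MUL r4<-Mul1 // r0:3,r1:7,r2:2,r3:Add1,r4:Mul1,r5:Add3
cycle 10: issue SUB r4<-Add2 // r0:3,r1:7,r2:2,r3:Add1,r4:Add2,r5:Add3
cycle 11: CDB Add1=20; issue MUL r1<-Mul2 // r0:3,r1:Mul2,r2:2,r3:20,r4:Add2,r5:Add3
cycle 12: CDB Add3=32 // r0:3,r1:Mul2,r2:2,r3:20,r4:Add2,r5:32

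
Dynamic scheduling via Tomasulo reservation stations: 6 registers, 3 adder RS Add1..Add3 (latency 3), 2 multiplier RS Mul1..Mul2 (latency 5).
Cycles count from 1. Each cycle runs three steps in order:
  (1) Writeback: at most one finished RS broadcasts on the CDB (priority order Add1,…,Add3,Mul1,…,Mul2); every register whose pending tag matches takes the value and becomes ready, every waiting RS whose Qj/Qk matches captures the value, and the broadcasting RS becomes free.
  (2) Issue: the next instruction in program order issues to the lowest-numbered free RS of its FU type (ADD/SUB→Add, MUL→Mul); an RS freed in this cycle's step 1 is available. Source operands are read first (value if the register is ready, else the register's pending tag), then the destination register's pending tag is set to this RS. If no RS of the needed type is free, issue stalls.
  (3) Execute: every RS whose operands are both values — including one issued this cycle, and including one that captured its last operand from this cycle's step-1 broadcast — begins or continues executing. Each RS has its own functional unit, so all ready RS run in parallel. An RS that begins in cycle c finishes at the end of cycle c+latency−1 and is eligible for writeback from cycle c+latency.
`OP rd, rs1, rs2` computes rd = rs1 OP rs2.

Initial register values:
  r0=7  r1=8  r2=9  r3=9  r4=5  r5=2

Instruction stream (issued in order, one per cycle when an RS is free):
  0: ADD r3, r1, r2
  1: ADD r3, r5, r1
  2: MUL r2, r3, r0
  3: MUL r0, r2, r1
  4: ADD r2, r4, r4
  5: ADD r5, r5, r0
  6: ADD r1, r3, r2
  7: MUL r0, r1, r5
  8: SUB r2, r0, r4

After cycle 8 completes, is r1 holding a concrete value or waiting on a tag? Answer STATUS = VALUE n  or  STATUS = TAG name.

c1: issue ADD r3<-Add1 | r0:7,r1:8,r2:9,r3:Add1,r4:5,r5:2
c2: issue ADD r3<-Add2 | r0:7,r1:8,r2:9,r3:Add2,r4:5,r5:2
c3: issue MUL r2<-Mul1 | r0:7,r1:8,r2:Mul1,r3:Add2,r4:5,r5:2
c4: CDB Add1=17; issue MUL r0<-Mul2 | r0:Mul2,r1:8,r2:Mul1,r3:Add2,r4:5,r5:2
c5: CDB Add2=10; issue ADD r2<-Add1 | r0:Mul2,r1:8,r2:Add1,r3:10,r4:5,r5:2
c6: issue ADD r5<-Add2 | r0:Mul2,r1:8,r2:Add1,r3:10,r4:5,r5:Add2
c7: issue ADD r1<-Add3 | r0:Mul2,r1:Add3,r2:Add1,r3:10,r4:5,r5:Add2
c8: CDB Add1=10; stall | r0:Mul2,r1:Add3,r2:10,r3:10,r4:5,r5:Add2

STATUS = TAG Add3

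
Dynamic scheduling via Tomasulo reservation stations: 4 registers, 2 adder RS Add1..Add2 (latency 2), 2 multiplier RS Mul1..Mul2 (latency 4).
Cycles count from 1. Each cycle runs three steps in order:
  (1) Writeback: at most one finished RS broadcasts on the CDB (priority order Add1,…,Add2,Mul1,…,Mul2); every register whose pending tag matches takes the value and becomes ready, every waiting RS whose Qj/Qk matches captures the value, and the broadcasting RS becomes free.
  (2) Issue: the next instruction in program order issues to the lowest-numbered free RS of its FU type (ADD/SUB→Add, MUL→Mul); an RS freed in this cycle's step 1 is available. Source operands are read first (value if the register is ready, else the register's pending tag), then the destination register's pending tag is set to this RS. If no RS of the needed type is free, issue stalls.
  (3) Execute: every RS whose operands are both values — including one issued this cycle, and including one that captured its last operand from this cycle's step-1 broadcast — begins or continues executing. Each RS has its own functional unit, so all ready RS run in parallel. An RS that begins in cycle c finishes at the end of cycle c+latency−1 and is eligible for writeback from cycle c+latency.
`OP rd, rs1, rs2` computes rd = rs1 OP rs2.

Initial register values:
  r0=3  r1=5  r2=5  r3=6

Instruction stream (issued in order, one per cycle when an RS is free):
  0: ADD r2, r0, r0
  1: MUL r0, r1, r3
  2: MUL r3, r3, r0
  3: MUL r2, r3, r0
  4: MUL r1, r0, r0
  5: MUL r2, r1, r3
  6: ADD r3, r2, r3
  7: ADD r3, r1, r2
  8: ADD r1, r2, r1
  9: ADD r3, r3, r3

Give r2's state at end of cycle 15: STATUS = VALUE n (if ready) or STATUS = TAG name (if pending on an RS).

c1: issue ADD r2<-Add1 | r0:3,r1:5,r2:Add1,r3:6
c2: issue MUL r0<-Mul1 | r0:Mul1,r1:5,r2:Add1,r3:6
c3: CDB Add1=6; issue MUL r3<-Mul2 | r0:Mul1,r1:5,r2:6,r3:Mul2
c4: stall | r0:Mul1,r1:5,r2:6,r3:Mul2
c5: stall | r0:Mul1,r1:5,r2:6,r3:Mul2
c6: CDB Mul1=30; issue MUL r2<-Mul1 | r0:30,r1:5,r2:Mul1,r3:Mul2
c7: stall | r0:30,r1:5,r2:Mul1,r3:Mul2
c8: stall | r0:30,r1:5,r2:Mul1,r3:Mul2
c9: stall | r0:30,r1:5,r2:Mul1,r3:Mul2
c10: CDB Mul2=180; issue MUL r1<-Mul2 | r0:30,r1:Mul2,r2:Mul1,r3:180
c11: stall | r0:30,r1:Mul2,r2:Mul1,r3:180
c12: stall | r0:30,r1:Mul2,r2:Mul1,r3:180
c13: stall | r0:30,r1:Mul2,r2:Mul1,r3:180
c14: CDB Mul1=5400; issue MUL r2<-Mul1 | r0:30,r1:Mul2,r2:Mul1,r3:180
c15: CDB Mul2=900; issue ADD r3<-Add1 | r0:30,r1:900,r2:Mul1,r3:Add1

STATUS = TAG Mul1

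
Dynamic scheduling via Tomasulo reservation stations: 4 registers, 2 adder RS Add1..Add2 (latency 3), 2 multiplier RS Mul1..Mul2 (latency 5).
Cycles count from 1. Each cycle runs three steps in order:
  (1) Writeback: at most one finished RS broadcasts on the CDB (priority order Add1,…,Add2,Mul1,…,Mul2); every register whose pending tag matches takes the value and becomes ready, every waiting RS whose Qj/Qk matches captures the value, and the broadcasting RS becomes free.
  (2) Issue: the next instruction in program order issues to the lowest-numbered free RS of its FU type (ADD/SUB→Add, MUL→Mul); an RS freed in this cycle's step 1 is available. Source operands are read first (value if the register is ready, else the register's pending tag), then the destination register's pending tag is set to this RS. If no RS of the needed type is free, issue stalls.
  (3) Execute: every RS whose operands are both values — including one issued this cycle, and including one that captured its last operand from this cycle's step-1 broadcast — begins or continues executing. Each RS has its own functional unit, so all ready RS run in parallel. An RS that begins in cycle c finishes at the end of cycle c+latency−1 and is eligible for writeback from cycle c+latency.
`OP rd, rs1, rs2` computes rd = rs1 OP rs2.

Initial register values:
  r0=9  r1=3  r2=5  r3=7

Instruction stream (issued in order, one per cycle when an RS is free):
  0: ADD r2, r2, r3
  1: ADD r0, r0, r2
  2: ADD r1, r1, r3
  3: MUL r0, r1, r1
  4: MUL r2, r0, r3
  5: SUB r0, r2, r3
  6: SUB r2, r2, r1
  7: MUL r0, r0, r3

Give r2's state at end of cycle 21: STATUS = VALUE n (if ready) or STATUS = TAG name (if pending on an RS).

STATUS = VALUE 690

c1: issue ADD r2<-Add1 | r0:9,r1:3,r2:Add1,r3:7
c2: issue ADD r0<-Add2 | r0:Add2,r1:3,r2:Add1,r3:7
c3: stall | r0:Add2,r1:3,r2:Add1,r3:7
c4: CDB Add1=12; issue ADD r1<-Add1 | r0:Add2,r1:Add1,r2:12,r3:7
c5: issue MUL r0<-Mul1 | r0:Mul1,r1:Add1,r2:12,r3:7
c6: issue MUL r2<-Mul2 | r0:Mul1,r1:Add1,r2:Mul2,r3:7
c7: CDB Add1=10; issue SUB r0<-Add1 | r0:Add1,r1:10,r2:Mul2,r3:7
c8: CDB Add2=21; issue SUB r2<-Add2 | r0:Add1,r1:10,r2:Add2,r3:7
c9: stall | r0:Add1,r1:10,r2:Add2,r3:7
c10: stall | r0:Add1,r1:10,r2:Add2,r3:7
c11: stall | r0:Add1,r1:10,r2:Add2,r3:7
c12: CDB Mul1=100; issue MUL r0<-Mul1 | r0:Mul1,r1:10,r2:Add2,r3:7
c13: - | r0:Mul1,r1:10,r2:Add2,r3:7
c14: - | r0:Mul1,r1:10,r2:Add2,r3:7
c15: - | r0:Mul1,r1:10,r2:Add2,r3:7
c16: - | r0:Mul1,r1:10,r2:Add2,r3:7
c17: CDB Mul2=700 | r0:Mul1,r1:10,r2:Add2,r3:7
c18: - | r0:Mul1,r1:10,r2:Add2,r3:7
c19: - | r0:Mul1,r1:10,r2:Add2,r3:7
c20: CDB Add1=693 | r0:Mul1,r1:10,r2:Add2,r3:7
c21: CDB Add2=690 | r0:Mul1,r1:10,r2:690,r3:7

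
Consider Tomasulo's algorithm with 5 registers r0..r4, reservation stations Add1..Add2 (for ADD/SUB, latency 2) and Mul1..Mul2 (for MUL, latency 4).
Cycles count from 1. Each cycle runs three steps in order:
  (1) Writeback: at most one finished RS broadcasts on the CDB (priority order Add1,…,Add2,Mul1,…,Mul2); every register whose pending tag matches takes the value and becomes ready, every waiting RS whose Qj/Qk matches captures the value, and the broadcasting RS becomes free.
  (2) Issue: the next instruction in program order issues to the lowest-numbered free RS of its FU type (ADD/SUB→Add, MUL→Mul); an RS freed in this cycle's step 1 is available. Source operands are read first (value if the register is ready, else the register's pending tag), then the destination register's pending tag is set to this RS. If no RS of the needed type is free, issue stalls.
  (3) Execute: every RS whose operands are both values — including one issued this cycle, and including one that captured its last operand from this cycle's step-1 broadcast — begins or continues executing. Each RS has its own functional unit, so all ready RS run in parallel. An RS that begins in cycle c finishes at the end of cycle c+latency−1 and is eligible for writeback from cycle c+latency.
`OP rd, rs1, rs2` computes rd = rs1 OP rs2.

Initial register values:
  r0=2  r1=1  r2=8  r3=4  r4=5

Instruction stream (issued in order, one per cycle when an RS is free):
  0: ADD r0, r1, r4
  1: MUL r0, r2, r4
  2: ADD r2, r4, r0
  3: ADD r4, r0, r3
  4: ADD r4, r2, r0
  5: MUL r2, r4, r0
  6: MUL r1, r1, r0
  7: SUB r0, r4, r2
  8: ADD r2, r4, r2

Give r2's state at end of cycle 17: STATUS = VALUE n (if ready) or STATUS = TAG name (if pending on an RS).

STATUS = VALUE 3485

  c1: issue ADD r0<-Add1  regs: r0:Add1,r1:1,r2:8,r3:4,r4:5
  c2: issue MUL r0<-Mul1  regs: r0:Mul1,r1:1,r2:8,r3:4,r4:5
  c3: CDB Add1=6; issue ADD r2<-Add1  regs: r0:Mul1,r1:1,r2:Add1,r3:4,r4:5
  c4: issue ADD r4<-Add2  regs: r0:Mul1,r1:1,r2:Add1,r3:4,r4:Add2
  c5: stall  regs: r0:Mul1,r1:1,r2:Add1,r3:4,r4:Add2
  c6: CDB Mul1=40; stall  regs: r0:40,r1:1,r2:Add1,r3:4,r4:Add2
  c7: stall  regs: r0:40,r1:1,r2:Add1,r3:4,r4:Add2
  c8: CDB Add1=45; issue ADD r4<-Add1  regs: r0:40,r1:1,r2:45,r3:4,r4:Add1
  c9: CDB Add2=44; issue MUL r2<-Mul1  regs: r0:40,r1:1,r2:Mul1,r3:4,r4:Add1
  c10: CDB Add1=85; issue MUL r1<-Mul2  regs: r0:40,r1:Mul2,r2:Mul1,r3:4,r4:85
  c11: issue SUB r0<-Add1  regs: r0:Add1,r1:Mul2,r2:Mul1,r3:4,r4:85
  c12: issue ADD r2<-Add2  regs: r0:Add1,r1:Mul2,r2:Add2,r3:4,r4:85
  c13: -  regs: r0:Add1,r1:Mul2,r2:Add2,r3:4,r4:85
  c14: CDB Mul1=3400  regs: r0:Add1,r1:Mul2,r2:Add2,r3:4,r4:85
  c15: CDB Mul2=40  regs: r0:Add1,r1:40,r2:Add2,r3:4,r4:85
  c16: CDB Add1=-3315  regs: r0:-3315,r1:40,r2:Add2,r3:4,r4:85
  c17: CDB Add2=3485  regs: r0:-3315,r1:40,r2:3485,r3:4,r4:85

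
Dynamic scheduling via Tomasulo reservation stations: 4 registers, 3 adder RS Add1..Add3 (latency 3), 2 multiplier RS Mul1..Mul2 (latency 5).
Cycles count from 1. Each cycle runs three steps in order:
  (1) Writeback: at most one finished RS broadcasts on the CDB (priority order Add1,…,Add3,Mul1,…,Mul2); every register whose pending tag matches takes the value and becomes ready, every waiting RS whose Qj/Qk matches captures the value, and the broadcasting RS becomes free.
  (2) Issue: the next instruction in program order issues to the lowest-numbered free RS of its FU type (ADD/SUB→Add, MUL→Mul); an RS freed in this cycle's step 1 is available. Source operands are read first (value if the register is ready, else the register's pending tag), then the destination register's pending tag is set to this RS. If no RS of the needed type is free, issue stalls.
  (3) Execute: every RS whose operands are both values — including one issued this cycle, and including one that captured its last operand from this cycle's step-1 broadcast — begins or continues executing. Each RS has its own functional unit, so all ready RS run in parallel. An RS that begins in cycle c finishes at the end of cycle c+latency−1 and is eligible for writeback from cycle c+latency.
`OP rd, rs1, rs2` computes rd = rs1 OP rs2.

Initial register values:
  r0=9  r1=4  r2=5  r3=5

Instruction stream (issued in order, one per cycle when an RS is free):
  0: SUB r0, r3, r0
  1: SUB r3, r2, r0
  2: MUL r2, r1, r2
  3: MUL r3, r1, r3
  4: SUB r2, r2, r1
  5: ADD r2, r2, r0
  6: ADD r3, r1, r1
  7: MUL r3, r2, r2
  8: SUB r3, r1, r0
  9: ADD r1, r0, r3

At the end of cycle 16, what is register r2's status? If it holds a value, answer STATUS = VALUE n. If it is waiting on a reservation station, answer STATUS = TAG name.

STATUS = VALUE 12

c1: issue SUB r0<-Add1 | r0:Add1,r1:4,r2:5,r3:5
c2: issue SUB r3<-Add2 | r0:Add1,r1:4,r2:5,r3:Add2
c3: issue MUL r2<-Mul1 | r0:Add1,r1:4,r2:Mul1,r3:Add2
c4: CDB Add1=-4; issue MUL r3<-Mul2 | r0:-4,r1:4,r2:Mul1,r3:Mul2
c5: issue SUB r2<-Add1 | r0:-4,r1:4,r2:Add1,r3:Mul2
c6: issue ADD r2<-Add3 | r0:-4,r1:4,r2:Add3,r3:Mul2
c7: CDB Add2=9; issue ADD r3<-Add2 | r0:-4,r1:4,r2:Add3,r3:Add2
c8: CDB Mul1=20; issue MUL r3<-Mul1 | r0:-4,r1:4,r2:Add3,r3:Mul1
c9: stall | r0:-4,r1:4,r2:Add3,r3:Mul1
c10: CDB Add2=8; issue SUB r3<-Add2 | r0:-4,r1:4,r2:Add3,r3:Add2
c11: CDB Add1=16; issue ADD r1<-Add1 | r0:-4,r1:Add1,r2:Add3,r3:Add2
c12: CDB Mul2=36 | r0:-4,r1:Add1,r2:Add3,r3:Add2
c13: CDB Add2=8 | r0:-4,r1:Add1,r2:Add3,r3:8
c14: CDB Add3=12 | r0:-4,r1:Add1,r2:12,r3:8
c15: - | r0:-4,r1:Add1,r2:12,r3:8
c16: CDB Add1=4 | r0:-4,r1:4,r2:12,r3:8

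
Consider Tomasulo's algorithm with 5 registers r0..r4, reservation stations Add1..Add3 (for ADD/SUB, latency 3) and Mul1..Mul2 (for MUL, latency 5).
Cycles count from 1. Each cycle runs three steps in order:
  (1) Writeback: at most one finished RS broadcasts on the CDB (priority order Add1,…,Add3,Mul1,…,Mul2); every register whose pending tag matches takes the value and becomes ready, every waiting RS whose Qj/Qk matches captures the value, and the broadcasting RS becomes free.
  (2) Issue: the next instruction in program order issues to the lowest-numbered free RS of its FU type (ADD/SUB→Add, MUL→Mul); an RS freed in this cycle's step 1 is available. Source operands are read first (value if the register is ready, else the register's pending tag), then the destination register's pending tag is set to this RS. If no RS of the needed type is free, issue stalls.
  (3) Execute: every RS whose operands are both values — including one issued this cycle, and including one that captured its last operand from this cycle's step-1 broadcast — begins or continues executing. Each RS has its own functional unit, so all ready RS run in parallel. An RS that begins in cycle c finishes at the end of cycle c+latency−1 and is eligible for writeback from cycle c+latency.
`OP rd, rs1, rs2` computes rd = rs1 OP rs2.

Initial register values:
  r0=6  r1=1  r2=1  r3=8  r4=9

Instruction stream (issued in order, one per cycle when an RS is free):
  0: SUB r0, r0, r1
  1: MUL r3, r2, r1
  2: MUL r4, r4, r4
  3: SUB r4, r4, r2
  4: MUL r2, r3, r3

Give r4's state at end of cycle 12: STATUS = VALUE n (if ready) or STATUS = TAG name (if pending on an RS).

STATUS = VALUE 80

cycle 1: issue SUB r0<-Add1 // r0:Add1,r1:1,r2:1,r3:8,r4:9
cycle 2: issue MUL r3<-Mul1 // r0:Add1,r1:1,r2:1,r3:Mul1,r4:9
cycle 3: issue MUL r4<-Mul2 // r0:Add1,r1:1,r2:1,r3:Mul1,r4:Mul2
cycle 4: CDB Add1=5; issue SUB r4<-Add1 // r0:5,r1:1,r2:1,r3:Mul1,r4:Add1
cycle 5: stall // r0:5,r1:1,r2:1,r3:Mul1,r4:Add1
cycle 6: stall // r0:5,r1:1,r2:1,r3:Mul1,r4:Add1
cycle 7: CDB Mul1=1; issue MUL r2<-Mul1 // r0:5,r1:1,r2:Mul1,r3:1,r4:Add1
cycle 8: CDB Mul2=81 // r0:5,r1:1,r2:Mul1,r3:1,r4:Add1
cycle 9: - // r0:5,r1:1,r2:Mul1,r3:1,r4:Add1
cycle 10: - // r0:5,r1:1,r2:Mul1,r3:1,r4:Add1
cycle 11: CDB Add1=80 // r0:5,r1:1,r2:Mul1,r3:1,r4:80
cycle 12: CDB Mul1=1 // r0:5,r1:1,r2:1,r3:1,r4:80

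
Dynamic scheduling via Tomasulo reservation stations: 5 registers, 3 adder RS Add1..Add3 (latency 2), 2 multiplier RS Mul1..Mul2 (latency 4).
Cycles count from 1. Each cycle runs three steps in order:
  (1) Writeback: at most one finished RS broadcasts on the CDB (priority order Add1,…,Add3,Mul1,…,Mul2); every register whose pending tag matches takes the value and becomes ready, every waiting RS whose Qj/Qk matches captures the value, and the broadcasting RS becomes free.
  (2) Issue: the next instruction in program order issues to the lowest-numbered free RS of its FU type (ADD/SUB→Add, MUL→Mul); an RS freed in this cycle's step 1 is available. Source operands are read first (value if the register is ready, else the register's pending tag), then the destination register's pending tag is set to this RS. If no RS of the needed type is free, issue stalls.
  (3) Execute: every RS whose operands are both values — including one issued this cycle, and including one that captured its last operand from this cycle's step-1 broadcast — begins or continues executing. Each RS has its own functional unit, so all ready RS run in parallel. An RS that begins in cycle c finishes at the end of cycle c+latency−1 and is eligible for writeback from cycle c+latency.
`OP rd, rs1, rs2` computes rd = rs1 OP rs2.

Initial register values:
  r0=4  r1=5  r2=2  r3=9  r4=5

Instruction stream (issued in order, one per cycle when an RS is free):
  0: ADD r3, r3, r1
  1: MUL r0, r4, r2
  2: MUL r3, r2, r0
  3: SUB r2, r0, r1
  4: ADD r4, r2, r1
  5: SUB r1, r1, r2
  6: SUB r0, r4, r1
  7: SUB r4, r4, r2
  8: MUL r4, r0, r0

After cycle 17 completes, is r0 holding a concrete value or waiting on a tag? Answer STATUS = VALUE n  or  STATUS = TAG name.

STATUS = VALUE 10

c1: issue ADD r3<-Add1 | r0:4,r1:5,r2:2,r3:Add1,r4:5
c2: issue MUL r0<-Mul1 | r0:Mul1,r1:5,r2:2,r3:Add1,r4:5
c3: CDB Add1=14; issue MUL r3<-Mul2 | r0:Mul1,r1:5,r2:2,r3:Mul2,r4:5
c4: issue SUB r2<-Add1 | r0:Mul1,r1:5,r2:Add1,r3:Mul2,r4:5
c5: issue ADD r4<-Add2 | r0:Mul1,r1:5,r2:Add1,r3:Mul2,r4:Add2
c6: CDB Mul1=10; issue SUB r1<-Add3 | r0:10,r1:Add3,r2:Add1,r3:Mul2,r4:Add2
c7: stall | r0:10,r1:Add3,r2:Add1,r3:Mul2,r4:Add2
c8: CDB Add1=5; issue SUB r0<-Add1 | r0:Add1,r1:Add3,r2:5,r3:Mul2,r4:Add2
c9: stall | r0:Add1,r1:Add3,r2:5,r3:Mul2,r4:Add2
c10: CDB Add2=10; issue SUB r4<-Add2 | r0:Add1,r1:Add3,r2:5,r3:Mul2,r4:Add2
c11: CDB Add3=0; issue MUL r4<-Mul1 | r0:Add1,r1:0,r2:5,r3:Mul2,r4:Mul1
c12: CDB Add2=5 | r0:Add1,r1:0,r2:5,r3:Mul2,r4:Mul1
c13: CDB Add1=10 | r0:10,r1:0,r2:5,r3:Mul2,r4:Mul1
c14: CDB Mul2=20 | r0:10,r1:0,r2:5,r3:20,r4:Mul1
c15: - | r0:10,r1:0,r2:5,r3:20,r4:Mul1
c16: - | r0:10,r1:0,r2:5,r3:20,r4:Mul1
c17: CDB Mul1=100 | r0:10,r1:0,r2:5,r3:20,r4:100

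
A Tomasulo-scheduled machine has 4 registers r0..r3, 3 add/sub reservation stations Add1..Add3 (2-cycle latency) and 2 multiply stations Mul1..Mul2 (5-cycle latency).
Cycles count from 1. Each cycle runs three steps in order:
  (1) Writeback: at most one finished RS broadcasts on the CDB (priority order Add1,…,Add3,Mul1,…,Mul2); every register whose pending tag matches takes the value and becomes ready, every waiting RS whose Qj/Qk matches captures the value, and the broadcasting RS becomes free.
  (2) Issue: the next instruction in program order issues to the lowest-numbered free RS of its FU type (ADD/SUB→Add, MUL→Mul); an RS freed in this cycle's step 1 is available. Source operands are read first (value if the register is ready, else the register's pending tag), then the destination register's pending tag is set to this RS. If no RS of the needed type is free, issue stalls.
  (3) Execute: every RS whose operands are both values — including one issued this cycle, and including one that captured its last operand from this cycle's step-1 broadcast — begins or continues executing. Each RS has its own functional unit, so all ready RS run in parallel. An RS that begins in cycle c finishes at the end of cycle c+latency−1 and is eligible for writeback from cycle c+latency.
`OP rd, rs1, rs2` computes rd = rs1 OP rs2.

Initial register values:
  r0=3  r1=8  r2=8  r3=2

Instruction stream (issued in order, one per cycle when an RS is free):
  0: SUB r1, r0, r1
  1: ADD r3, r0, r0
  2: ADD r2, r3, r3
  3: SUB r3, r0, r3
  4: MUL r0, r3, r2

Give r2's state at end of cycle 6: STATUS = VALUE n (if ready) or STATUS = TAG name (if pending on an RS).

  c1: issue SUB r1<-Add1  regs: r0:3,r1:Add1,r2:8,r3:2
  c2: issue ADD r3<-Add2  regs: r0:3,r1:Add1,r2:8,r3:Add2
  c3: CDB Add1=-5; issue ADD r2<-Add1  regs: r0:3,r1:-5,r2:Add1,r3:Add2
  c4: CDB Add2=6; issue SUB r3<-Add2  regs: r0:3,r1:-5,r2:Add1,r3:Add2
  c5: issue MUL r0<-Mul1  regs: r0:Mul1,r1:-5,r2:Add1,r3:Add2
  c6: CDB Add1=12  regs: r0:Mul1,r1:-5,r2:12,r3:Add2

STATUS = VALUE 12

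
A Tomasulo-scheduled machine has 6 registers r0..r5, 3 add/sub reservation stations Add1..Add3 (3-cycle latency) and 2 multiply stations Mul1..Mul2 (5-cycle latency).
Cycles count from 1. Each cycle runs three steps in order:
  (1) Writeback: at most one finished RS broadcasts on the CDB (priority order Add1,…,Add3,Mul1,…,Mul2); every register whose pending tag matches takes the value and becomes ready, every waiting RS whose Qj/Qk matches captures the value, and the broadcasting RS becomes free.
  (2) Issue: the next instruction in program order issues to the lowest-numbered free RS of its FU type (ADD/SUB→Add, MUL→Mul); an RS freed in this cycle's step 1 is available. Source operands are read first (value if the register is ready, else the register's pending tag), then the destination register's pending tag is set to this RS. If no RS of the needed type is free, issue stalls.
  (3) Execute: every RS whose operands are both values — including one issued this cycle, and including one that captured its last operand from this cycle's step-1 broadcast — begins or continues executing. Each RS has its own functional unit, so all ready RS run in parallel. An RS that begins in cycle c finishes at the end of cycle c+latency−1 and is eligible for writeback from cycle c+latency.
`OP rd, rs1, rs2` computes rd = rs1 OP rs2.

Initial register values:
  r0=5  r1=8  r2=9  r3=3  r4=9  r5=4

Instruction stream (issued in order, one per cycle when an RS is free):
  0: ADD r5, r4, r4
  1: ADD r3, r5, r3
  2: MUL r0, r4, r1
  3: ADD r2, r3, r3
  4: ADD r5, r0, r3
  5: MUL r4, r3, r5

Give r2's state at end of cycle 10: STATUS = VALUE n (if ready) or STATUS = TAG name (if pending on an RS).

c1: issue ADD r5<-Add1 | r0:5,r1:8,r2:9,r3:3,r4:9,r5:Add1
c2: issue ADD r3<-Add2 | r0:5,r1:8,r2:9,r3:Add2,r4:9,r5:Add1
c3: issue MUL r0<-Mul1 | r0:Mul1,r1:8,r2:9,r3:Add2,r4:9,r5:Add1
c4: CDB Add1=18; issue ADD r2<-Add1 | r0:Mul1,r1:8,r2:Add1,r3:Add2,r4:9,r5:18
c5: issue ADD r5<-Add3 | r0:Mul1,r1:8,r2:Add1,r3:Add2,r4:9,r5:Add3
c6: issue MUL r4<-Mul2 | r0:Mul1,r1:8,r2:Add1,r3:Add2,r4:Mul2,r5:Add3
c7: CDB Add2=21 | r0:Mul1,r1:8,r2:Add1,r3:21,r4:Mul2,r5:Add3
c8: CDB Mul1=72 | r0:72,r1:8,r2:Add1,r3:21,r4:Mul2,r5:Add3
c9: - | r0:72,r1:8,r2:Add1,r3:21,r4:Mul2,r5:Add3
c10: CDB Add1=42 | r0:72,r1:8,r2:42,r3:21,r4:Mul2,r5:Add3

STATUS = VALUE 42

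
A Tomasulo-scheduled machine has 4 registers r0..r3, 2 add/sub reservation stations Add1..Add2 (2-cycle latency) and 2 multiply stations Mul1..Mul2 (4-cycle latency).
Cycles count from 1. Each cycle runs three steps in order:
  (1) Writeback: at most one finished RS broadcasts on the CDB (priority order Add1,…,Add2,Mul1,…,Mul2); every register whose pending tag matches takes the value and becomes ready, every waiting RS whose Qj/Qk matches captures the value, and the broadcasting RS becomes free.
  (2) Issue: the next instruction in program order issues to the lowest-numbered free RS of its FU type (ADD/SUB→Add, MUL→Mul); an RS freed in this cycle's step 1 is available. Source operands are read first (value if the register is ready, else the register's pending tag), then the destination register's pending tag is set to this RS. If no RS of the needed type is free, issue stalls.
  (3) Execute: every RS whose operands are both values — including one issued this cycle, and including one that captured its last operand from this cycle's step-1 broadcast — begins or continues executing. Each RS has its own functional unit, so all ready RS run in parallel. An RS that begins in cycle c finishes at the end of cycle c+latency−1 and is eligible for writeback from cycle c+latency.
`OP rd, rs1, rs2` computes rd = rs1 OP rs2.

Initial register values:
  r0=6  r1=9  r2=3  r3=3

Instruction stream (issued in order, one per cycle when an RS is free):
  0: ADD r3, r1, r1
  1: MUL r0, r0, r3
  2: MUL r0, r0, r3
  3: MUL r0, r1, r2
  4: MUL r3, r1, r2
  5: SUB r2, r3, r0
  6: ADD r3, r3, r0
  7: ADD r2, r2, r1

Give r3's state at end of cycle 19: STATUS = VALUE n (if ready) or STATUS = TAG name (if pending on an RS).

c1: issue ADD r3<-Add1 | r0:6,r1:9,r2:3,r3:Add1
c2: issue MUL r0<-Mul1 | r0:Mul1,r1:9,r2:3,r3:Add1
c3: CDB Add1=18; issue MUL r0<-Mul2 | r0:Mul2,r1:9,r2:3,r3:18
c4: stall | r0:Mul2,r1:9,r2:3,r3:18
c5: stall | r0:Mul2,r1:9,r2:3,r3:18
c6: stall | r0:Mul2,r1:9,r2:3,r3:18
c7: CDB Mul1=108; issue MUL r0<-Mul1 | r0:Mul1,r1:9,r2:3,r3:18
c8: stall | r0:Mul1,r1:9,r2:3,r3:18
c9: stall | r0:Mul1,r1:9,r2:3,r3:18
c10: stall | r0:Mul1,r1:9,r2:3,r3:18
c11: CDB Mul1=27; issue MUL r3<-Mul1 | r0:27,r1:9,r2:3,r3:Mul1
c12: CDB Mul2=1944; issue SUB r2<-Add1 | r0:27,r1:9,r2:Add1,r3:Mul1
c13: issue ADD r3<-Add2 | r0:27,r1:9,r2:Add1,r3:Add2
c14: stall | r0:27,r1:9,r2:Add1,r3:Add2
c15: CDB Mul1=27; stall | r0:27,r1:9,r2:Add1,r3:Add2
c16: stall | r0:27,r1:9,r2:Add1,r3:Add2
c17: CDB Add1=0; issue ADD r2<-Add1 | r0:27,r1:9,r2:Add1,r3:Add2
c18: CDB Add2=54 | r0:27,r1:9,r2:Add1,r3:54
c19: CDB Add1=9 | r0:27,r1:9,r2:9,r3:54

STATUS = VALUE 54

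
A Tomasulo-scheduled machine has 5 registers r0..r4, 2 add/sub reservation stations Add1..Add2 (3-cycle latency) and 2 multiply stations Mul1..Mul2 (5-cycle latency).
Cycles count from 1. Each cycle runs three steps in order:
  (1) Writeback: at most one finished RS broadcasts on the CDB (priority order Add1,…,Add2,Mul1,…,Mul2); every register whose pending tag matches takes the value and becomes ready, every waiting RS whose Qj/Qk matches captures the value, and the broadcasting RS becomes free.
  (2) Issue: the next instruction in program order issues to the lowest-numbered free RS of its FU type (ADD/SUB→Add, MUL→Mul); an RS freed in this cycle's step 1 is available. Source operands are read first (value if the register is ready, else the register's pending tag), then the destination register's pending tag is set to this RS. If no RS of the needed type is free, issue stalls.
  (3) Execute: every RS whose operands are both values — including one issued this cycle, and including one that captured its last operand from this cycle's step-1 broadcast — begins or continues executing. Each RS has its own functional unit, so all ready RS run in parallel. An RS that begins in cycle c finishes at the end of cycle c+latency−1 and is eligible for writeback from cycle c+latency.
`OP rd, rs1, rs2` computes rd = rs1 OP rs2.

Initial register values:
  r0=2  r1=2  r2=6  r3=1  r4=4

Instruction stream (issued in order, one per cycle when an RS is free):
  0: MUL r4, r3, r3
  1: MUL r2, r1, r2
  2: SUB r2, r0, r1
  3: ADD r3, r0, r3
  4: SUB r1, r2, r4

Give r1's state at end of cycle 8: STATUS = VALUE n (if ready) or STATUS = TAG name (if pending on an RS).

cycle 1: issue MUL r4<-Mul1 // r0:2,r1:2,r2:6,r3:1,r4:Mul1
cycle 2: issue MUL r2<-Mul2 // r0:2,r1:2,r2:Mul2,r3:1,r4:Mul1
cycle 3: issue SUB r2<-Add1 // r0:2,r1:2,r2:Add1,r3:1,r4:Mul1
cycle 4: issue ADD r3<-Add2 // r0:2,r1:2,r2:Add1,r3:Add2,r4:Mul1
cycle 5: stall // r0:2,r1:2,r2:Add1,r3:Add2,r4:Mul1
cycle 6: CDB Add1=0; issue SUB r1<-Add1 // r0:2,r1:Add1,r2:0,r3:Add2,r4:Mul1
cycle 7: CDB Add2=3 // r0:2,r1:Add1,r2:0,r3:3,r4:Mul1
cycle 8: CDB Mul1=1 // r0:2,r1:Add1,r2:0,r3:3,r4:1

STATUS = TAG Add1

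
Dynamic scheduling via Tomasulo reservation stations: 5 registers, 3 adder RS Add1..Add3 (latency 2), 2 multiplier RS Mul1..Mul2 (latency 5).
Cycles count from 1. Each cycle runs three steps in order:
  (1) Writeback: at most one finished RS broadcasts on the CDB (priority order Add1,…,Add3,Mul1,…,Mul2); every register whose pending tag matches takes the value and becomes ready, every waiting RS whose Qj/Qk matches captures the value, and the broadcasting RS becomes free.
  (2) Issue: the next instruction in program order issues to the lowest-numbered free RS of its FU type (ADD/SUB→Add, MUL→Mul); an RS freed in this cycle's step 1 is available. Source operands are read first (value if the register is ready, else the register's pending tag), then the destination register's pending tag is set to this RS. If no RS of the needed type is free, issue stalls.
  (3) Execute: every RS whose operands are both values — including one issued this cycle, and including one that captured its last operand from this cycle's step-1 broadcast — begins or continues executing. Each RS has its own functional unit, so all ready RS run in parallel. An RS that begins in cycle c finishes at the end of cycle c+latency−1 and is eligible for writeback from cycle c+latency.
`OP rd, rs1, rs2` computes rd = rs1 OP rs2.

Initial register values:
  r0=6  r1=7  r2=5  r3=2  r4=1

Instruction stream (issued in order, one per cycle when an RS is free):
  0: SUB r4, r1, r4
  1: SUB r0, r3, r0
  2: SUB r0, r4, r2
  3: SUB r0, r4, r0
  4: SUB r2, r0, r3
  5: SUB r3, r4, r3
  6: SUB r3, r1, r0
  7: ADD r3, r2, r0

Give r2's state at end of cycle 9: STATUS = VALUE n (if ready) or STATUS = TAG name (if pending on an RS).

STATUS = VALUE 3

c1: issue SUB r4<-Add1 | r0:6,r1:7,r2:5,r3:2,r4:Add1
c2: issue SUB r0<-Add2 | r0:Add2,r1:7,r2:5,r3:2,r4:Add1
c3: CDB Add1=6; issue SUB r0<-Add1 | r0:Add1,r1:7,r2:5,r3:2,r4:6
c4: CDB Add2=-4; issue SUB r0<-Add2 | r0:Add2,r1:7,r2:5,r3:2,r4:6
c5: CDB Add1=1; issue SUB r2<-Add1 | r0:Add2,r1:7,r2:Add1,r3:2,r4:6
c6: issue SUB r3<-Add3 | r0:Add2,r1:7,r2:Add1,r3:Add3,r4:6
c7: CDB Add2=5; issue SUB r3<-Add2 | r0:5,r1:7,r2:Add1,r3:Add2,r4:6
c8: CDB Add3=4; issue ADD r3<-Add3 | r0:5,r1:7,r2:Add1,r3:Add3,r4:6
c9: CDB Add1=3 | r0:5,r1:7,r2:3,r3:Add3,r4:6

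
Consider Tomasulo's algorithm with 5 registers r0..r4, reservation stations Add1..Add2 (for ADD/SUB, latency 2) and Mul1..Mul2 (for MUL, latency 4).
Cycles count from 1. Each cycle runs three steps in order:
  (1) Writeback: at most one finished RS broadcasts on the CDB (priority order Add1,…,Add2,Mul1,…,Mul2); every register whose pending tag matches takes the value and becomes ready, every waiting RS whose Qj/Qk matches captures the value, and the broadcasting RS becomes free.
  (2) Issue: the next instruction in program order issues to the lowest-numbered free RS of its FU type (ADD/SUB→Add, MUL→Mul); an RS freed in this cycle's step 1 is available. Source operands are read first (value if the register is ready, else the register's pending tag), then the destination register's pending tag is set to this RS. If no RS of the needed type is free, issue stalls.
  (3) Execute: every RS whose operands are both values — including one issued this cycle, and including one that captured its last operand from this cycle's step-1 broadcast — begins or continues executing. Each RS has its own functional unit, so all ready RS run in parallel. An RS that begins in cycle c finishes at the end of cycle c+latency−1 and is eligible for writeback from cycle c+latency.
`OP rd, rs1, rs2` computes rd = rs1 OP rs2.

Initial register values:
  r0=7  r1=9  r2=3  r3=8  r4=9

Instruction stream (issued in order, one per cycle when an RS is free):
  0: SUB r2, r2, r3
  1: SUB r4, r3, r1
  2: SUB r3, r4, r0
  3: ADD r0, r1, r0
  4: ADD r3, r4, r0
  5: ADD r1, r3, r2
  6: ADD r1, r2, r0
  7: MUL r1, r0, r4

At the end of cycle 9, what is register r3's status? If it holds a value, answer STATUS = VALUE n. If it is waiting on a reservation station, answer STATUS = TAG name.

STATUS = VALUE 15

  c1: issue SUB r2<-Add1  regs: r0:7,r1:9,r2:Add1,r3:8,r4:9
  c2: issue SUB r4<-Add2  regs: r0:7,r1:9,r2:Add1,r3:8,r4:Add2
  c3: CDB Add1=-5; issue SUB r3<-Add1  regs: r0:7,r1:9,r2:-5,r3:Add1,r4:Add2
  c4: CDB Add2=-1; issue ADD r0<-Add2  regs: r0:Add2,r1:9,r2:-5,r3:Add1,r4:-1
  c5: stall  regs: r0:Add2,r1:9,r2:-5,r3:Add1,r4:-1
  c6: CDB Add1=-8; issue ADD r3<-Add1  regs: r0:Add2,r1:9,r2:-5,r3:Add1,r4:-1
  c7: CDB Add2=16; issue ADD r1<-Add2  regs: r0:16,r1:Add2,r2:-5,r3:Add1,r4:-1
  c8: stall  regs: r0:16,r1:Add2,r2:-5,r3:Add1,r4:-1
  c9: CDB Add1=15; issue ADD r1<-Add1  regs: r0:16,r1:Add1,r2:-5,r3:15,r4:-1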